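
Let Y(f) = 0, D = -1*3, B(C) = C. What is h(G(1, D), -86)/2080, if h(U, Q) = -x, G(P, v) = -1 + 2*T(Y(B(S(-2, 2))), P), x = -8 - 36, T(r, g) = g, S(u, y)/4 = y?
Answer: 11/520 ≈ 0.021154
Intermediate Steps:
S(u, y) = 4*y
D = -3
x = -44
G(P, v) = -1 + 2*P
h(U, Q) = 44 (h(U, Q) = -1*(-44) = 44)
h(G(1, D), -86)/2080 = 44/2080 = 44*(1/2080) = 11/520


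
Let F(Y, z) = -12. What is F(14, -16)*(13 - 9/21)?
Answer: -1056/7 ≈ -150.86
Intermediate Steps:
F(14, -16)*(13 - 9/21) = -12*(13 - 9/21) = -12*(13 - 9*1/21) = -12*(13 - 3/7) = -12*88/7 = -1056/7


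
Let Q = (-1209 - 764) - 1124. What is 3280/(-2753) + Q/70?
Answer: -8755641/192710 ≈ -45.434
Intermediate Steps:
Q = -3097 (Q = -1973 - 1124 = -3097)
3280/(-2753) + Q/70 = 3280/(-2753) - 3097/70 = 3280*(-1/2753) - 3097*1/70 = -3280/2753 - 3097/70 = -8755641/192710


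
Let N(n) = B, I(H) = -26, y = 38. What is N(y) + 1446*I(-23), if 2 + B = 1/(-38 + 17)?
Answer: -789559/21 ≈ -37598.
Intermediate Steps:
B = -43/21 (B = -2 + 1/(-38 + 17) = -2 + 1/(-21) = -2 - 1/21 = -43/21 ≈ -2.0476)
N(n) = -43/21
N(y) + 1446*I(-23) = -43/21 + 1446*(-26) = -43/21 - 37596 = -789559/21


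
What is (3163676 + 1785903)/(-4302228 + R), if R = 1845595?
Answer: -4949579/2456633 ≈ -2.0148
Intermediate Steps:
(3163676 + 1785903)/(-4302228 + R) = (3163676 + 1785903)/(-4302228 + 1845595) = 4949579/(-2456633) = 4949579*(-1/2456633) = -4949579/2456633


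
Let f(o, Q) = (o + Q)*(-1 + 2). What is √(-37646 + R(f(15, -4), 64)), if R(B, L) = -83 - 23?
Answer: 22*I*√78 ≈ 194.3*I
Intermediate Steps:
f(o, Q) = Q + o (f(o, Q) = (Q + o)*1 = Q + o)
R(B, L) = -106
√(-37646 + R(f(15, -4), 64)) = √(-37646 - 106) = √(-37752) = 22*I*√78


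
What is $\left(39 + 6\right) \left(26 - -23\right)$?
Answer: $2205$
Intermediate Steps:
$\left(39 + 6\right) \left(26 - -23\right) = 45 \left(26 + 23\right) = 45 \cdot 49 = 2205$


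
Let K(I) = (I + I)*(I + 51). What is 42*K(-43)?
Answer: -28896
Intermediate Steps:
K(I) = 2*I*(51 + I) (K(I) = (2*I)*(51 + I) = 2*I*(51 + I))
42*K(-43) = 42*(2*(-43)*(51 - 43)) = 42*(2*(-43)*8) = 42*(-688) = -28896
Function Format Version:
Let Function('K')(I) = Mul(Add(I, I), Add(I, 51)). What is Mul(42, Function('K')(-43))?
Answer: -28896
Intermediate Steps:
Function('K')(I) = Mul(2, I, Add(51, I)) (Function('K')(I) = Mul(Mul(2, I), Add(51, I)) = Mul(2, I, Add(51, I)))
Mul(42, Function('K')(-43)) = Mul(42, Mul(2, -43, Add(51, -43))) = Mul(42, Mul(2, -43, 8)) = Mul(42, -688) = -28896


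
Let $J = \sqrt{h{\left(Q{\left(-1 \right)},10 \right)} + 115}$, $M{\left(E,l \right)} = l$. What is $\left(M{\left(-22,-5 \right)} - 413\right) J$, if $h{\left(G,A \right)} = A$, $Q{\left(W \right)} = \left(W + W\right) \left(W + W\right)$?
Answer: $- 2090 \sqrt{5} \approx -4673.4$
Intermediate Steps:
$Q{\left(W \right)} = 4 W^{2}$ ($Q{\left(W \right)} = 2 W 2 W = 4 W^{2}$)
$J = 5 \sqrt{5}$ ($J = \sqrt{10 + 115} = \sqrt{125} = 5 \sqrt{5} \approx 11.18$)
$\left(M{\left(-22,-5 \right)} - 413\right) J = \left(-5 - 413\right) 5 \sqrt{5} = - 418 \cdot 5 \sqrt{5} = - 2090 \sqrt{5}$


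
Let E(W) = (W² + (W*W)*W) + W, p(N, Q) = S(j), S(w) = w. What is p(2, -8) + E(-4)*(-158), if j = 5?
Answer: 8221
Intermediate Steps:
p(N, Q) = 5
E(W) = W + W² + W³ (E(W) = (W² + W²*W) + W = (W² + W³) + W = W + W² + W³)
p(2, -8) + E(-4)*(-158) = 5 - 4*(1 - 4 + (-4)²)*(-158) = 5 - 4*(1 - 4 + 16)*(-158) = 5 - 4*13*(-158) = 5 - 52*(-158) = 5 + 8216 = 8221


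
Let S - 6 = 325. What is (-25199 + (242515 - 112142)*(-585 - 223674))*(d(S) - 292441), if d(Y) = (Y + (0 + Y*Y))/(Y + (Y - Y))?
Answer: 8540491261826854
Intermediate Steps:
S = 331 (S = 6 + 325 = 331)
d(Y) = (Y + Y**2)/Y (d(Y) = (Y + (0 + Y**2))/(Y + 0) = (Y + Y**2)/Y)
(-25199 + (242515 - 112142)*(-585 - 223674))*(d(S) - 292441) = (-25199 + (242515 - 112142)*(-585 - 223674))*((1 + 331) - 292441) = (-25199 + 130373*(-224259))*(332 - 292441) = (-25199 - 29237318607)*(-292109) = -29237343806*(-292109) = 8540491261826854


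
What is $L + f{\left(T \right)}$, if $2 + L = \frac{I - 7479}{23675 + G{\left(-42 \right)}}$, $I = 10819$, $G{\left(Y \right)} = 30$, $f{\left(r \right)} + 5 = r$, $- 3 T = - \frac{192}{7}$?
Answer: $\frac{75791}{33187} \approx 2.2838$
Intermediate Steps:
$T = \frac{64}{7}$ ($T = - \frac{\left(-192\right) \frac{1}{7}}{3} = \left(- \frac{1}{3}\right) \left(- \frac{192}{7}\right) = \frac{64}{7} \approx 9.1429$)
$f{\left(r \right)} = -5 + r$
$L = - \frac{8814}{4741}$ ($L = -2 + \frac{10819 - 7479}{23675 + 30} = -2 + \frac{3340}{23705} = -2 + 3340 \cdot \frac{1}{23705} = -2 + \frac{668}{4741} = - \frac{8814}{4741} \approx -1.8591$)
$L + f{\left(T \right)} = - \frac{8814}{4741} + \left(-5 + \frac{64}{7}\right) = - \frac{8814}{4741} + \frac{29}{7} = \frac{75791}{33187}$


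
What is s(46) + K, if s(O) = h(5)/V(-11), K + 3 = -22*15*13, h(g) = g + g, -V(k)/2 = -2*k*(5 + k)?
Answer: -566671/132 ≈ -4293.0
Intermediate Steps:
V(k) = 4*k*(5 + k) (V(k) = -(-4)*k*(5 + k) = 4*k*(5 + k))
h(g) = 2*g
K = -4293 (K = -3 - 22*15*13 = -3 - 330*13 = -3 - 4290 = -4293)
s(O) = 5/132 (s(O) = (2*5)/((4*(-11)*(5 - 11))) = 10/((4*(-11)*(-6))) = 10/264 = 10*(1/264) = 5/132)
s(46) + K = 5/132 - 4293 = -566671/132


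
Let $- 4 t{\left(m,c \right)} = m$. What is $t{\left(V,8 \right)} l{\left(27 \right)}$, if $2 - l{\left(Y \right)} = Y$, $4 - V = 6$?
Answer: $- \frac{25}{2} \approx -12.5$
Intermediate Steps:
$V = -2$ ($V = 4 - 6 = -2$)
$l{\left(Y \right)} = 2 - Y$
$t{\left(m,c \right)} = - \frac{m}{4}$
$t{\left(V,8 \right)} l{\left(27 \right)} = \left(- \frac{1}{4}\right) \left(-2\right) \left(2 - 27\right) = \frac{2 - 27}{2} = \frac{1}{2} \left(-25\right) = - \frac{25}{2}$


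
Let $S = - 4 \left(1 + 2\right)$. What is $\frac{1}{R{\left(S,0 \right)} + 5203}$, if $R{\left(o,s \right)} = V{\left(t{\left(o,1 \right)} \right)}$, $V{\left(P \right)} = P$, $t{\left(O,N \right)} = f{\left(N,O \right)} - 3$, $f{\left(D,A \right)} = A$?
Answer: $\frac{1}{5188} \approx 0.00019275$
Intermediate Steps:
$t{\left(O,N \right)} = -3 + O$ ($t{\left(O,N \right)} = O - 3 = -3 + O$)
$S = -12$ ($S = \left(-4\right) 3 = -12$)
$R{\left(o,s \right)} = -3 + o$
$\frac{1}{R{\left(S,0 \right)} + 5203} = \frac{1}{\left(-3 - 12\right) + 5203} = \frac{1}{-15 + 5203} = \frac{1}{5188}$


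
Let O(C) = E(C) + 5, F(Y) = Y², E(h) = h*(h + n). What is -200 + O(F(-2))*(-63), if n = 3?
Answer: -2279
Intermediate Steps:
E(h) = h*(3 + h) (E(h) = h*(h + 3) = h*(3 + h))
O(C) = 5 + C*(3 + C) (O(C) = C*(3 + C) + 5 = 5 + C*(3 + C))
-200 + O(F(-2))*(-63) = -200 + (5 + (-2)²*(3 + (-2)²))*(-63) = -200 + (5 + 4*(3 + 4))*(-63) = -200 + (5 + 4*7)*(-63) = -200 + (5 + 28)*(-63) = -200 + 33*(-63) = -200 - 2079 = -2279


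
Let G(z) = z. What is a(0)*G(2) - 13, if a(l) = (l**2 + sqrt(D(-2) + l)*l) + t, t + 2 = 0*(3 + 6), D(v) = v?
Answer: -17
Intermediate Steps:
t = -2 (t = -2 + 0*(3 + 6) = -2 + 0*9 = -2 + 0 = -2)
a(l) = -2 + l**2 + l*sqrt(-2 + l) (a(l) = (l**2 + sqrt(-2 + l)*l) - 2 = (l**2 + l*sqrt(-2 + l)) - 2 = -2 + l**2 + l*sqrt(-2 + l))
a(0)*G(2) - 13 = (-2 + 0**2 + 0*sqrt(-2 + 0))*2 - 13 = (-2 + 0 + 0*sqrt(-2))*2 - 13 = (-2 + 0 + 0*(I*sqrt(2)))*2 - 13 = (-2 + 0 + 0)*2 - 13 = -2*2 - 13 = -4 - 13 = -17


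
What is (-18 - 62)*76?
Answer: -6080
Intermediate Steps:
(-18 - 62)*76 = -80*76 = -6080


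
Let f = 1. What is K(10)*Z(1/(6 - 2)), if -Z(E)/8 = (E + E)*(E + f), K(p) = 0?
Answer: 0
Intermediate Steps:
Z(E) = -16*E*(1 + E) (Z(E) = -8*(E + E)*(E + 1) = -8*2*E*(1 + E) = -16*E*(1 + E))
K(10)*Z(1/(6 - 2)) = 0*(-16*(1 + 1/(6 - 2))/(6 - 2)) = 0*(-16*(1 + 1/4)/4) = 0*(-16*¼*(1 + ¼)) = 0*(-16*¼*5/4) = 0*(-5) = 0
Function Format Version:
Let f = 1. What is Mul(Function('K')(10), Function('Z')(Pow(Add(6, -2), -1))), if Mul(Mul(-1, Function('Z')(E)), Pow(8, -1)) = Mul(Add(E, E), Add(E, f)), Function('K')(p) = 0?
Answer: 0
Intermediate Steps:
Function('Z')(E) = Mul(-16, E, Add(1, E)) (Function('Z')(E) = Mul(-8, Mul(Add(E, E), Add(E, 1))) = Mul(-8, Mul(Mul(2, E), Add(1, E))) = Mul(-8, Mul(2, E, Add(1, E))) = Mul(-16, E, Add(1, E)))
Mul(Function('K')(10), Function('Z')(Pow(Add(6, -2), -1))) = Mul(0, Mul(-16, Pow(Add(6, -2), -1), Add(1, Pow(Add(6, -2), -1)))) = Mul(0, Mul(-16, Pow(4, -1), Add(1, Pow(4, -1)))) = Mul(0, Mul(-16, Rational(1, 4), Add(1, Rational(1, 4)))) = Mul(0, Mul(-16, Rational(1, 4), Rational(5, 4))) = Mul(0, -5) = 0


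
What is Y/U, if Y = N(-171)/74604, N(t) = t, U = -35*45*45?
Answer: 19/587506500 ≈ 3.2340e-8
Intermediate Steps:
U = -70875 (U = -1575*45 = -70875)
Y = -57/24868 (Y = -171/74604 = -171*1/74604 = -57/24868 ≈ -0.0022921)
Y/U = -57/24868/(-70875) = -57/24868*(-1/70875) = 19/587506500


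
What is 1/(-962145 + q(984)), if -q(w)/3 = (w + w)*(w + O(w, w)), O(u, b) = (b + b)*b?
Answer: -1/11439938529 ≈ -8.7413e-11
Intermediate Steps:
O(u, b) = 2*b² (O(u, b) = (2*b)*b = 2*b²)
q(w) = -6*w*(w + 2*w²) (q(w) = -3*(w + w)*(w + 2*w²) = -3*2*w*(w + 2*w²) = -6*w*(w + 2*w²))
1/(-962145 + q(984)) = 1/(-962145 + 984²*(-6 - 12*984)) = 1/(-962145 + 968256*(-6 - 11808)) = 1/(-962145 + 968256*(-11814)) = 1/(-962145 - 11438976384) = 1/(-11439938529) = -1/11439938529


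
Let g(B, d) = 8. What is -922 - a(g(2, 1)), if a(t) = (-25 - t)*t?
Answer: -658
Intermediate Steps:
a(t) = t*(-25 - t)
-922 - a(g(2, 1)) = -922 - (-1)*8*(25 + 8) = -922 - (-1)*8*33 = -922 - 1*(-264) = -922 + 264 = -658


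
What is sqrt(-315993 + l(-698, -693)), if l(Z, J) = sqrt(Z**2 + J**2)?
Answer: sqrt(-315993 + sqrt(967453)) ≈ 561.26*I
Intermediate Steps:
l(Z, J) = sqrt(J**2 + Z**2)
sqrt(-315993 + l(-698, -693)) = sqrt(-315993 + sqrt((-693)**2 + (-698)**2)) = sqrt(-315993 + sqrt(480249 + 487204)) = sqrt(-315993 + sqrt(967453))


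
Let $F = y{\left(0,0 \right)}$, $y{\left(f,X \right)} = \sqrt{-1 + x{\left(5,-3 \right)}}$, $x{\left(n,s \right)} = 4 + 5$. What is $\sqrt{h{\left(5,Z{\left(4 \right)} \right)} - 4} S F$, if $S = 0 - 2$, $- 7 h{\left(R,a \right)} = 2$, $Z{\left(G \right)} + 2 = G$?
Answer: $- \frac{8 i \sqrt{105}}{7} \approx - 11.711 i$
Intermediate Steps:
$Z{\left(G \right)} = -2 + G$
$h{\left(R,a \right)} = - \frac{2}{7}$ ($h{\left(R,a \right)} = \left(- \frac{1}{7}\right) 2 = - \frac{2}{7}$)
$x{\left(n,s \right)} = 9$
$y{\left(f,X \right)} = 2 \sqrt{2}$ ($y{\left(f,X \right)} = \sqrt{-1 + 9} = \sqrt{8} = 2 \sqrt{2}$)
$F = 2 \sqrt{2} \approx 2.8284$
$S = -2$
$\sqrt{h{\left(5,Z{\left(4 \right)} \right)} - 4} S F = \sqrt{- \frac{2}{7} - 4} \left(-2\right) 2 \sqrt{2} = \sqrt{- \frac{30}{7}} \left(-2\right) 2 \sqrt{2} = \frac{i \sqrt{210}}{7} \left(-2\right) 2 \sqrt{2} = - \frac{2 i \sqrt{210}}{7} \cdot 2 \sqrt{2} = - \frac{8 i \sqrt{105}}{7}$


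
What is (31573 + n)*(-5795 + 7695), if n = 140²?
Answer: 97228700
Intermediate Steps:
n = 19600
(31573 + n)*(-5795 + 7695) = (31573 + 19600)*(-5795 + 7695) = 51173*1900 = 97228700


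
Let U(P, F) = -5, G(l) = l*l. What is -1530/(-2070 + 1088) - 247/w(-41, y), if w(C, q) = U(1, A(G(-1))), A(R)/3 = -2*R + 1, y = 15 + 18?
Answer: 125102/2455 ≈ 50.958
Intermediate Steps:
G(l) = l²
y = 33
A(R) = 3 - 6*R (A(R) = 3*(-2*R + 1) = 3*(1 - 2*R) = 3 - 6*R)
w(C, q) = -5
-1530/(-2070 + 1088) - 247/w(-41, y) = -1530/(-2070 + 1088) - 247/(-5) = -1530/(-982) - 247*(-⅕) = -1530*(-1/982) + 247/5 = 765/491 + 247/5 = 125102/2455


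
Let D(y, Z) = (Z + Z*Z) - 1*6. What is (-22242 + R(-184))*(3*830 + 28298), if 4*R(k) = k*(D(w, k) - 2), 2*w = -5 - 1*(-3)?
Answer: -48361359368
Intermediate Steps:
w = -1 (w = (-5 - 1*(-3))/2 = (-5 + 3)/2 = (½)*(-2) = -1)
D(y, Z) = -6 + Z + Z² (D(y, Z) = (Z + Z²) - 6 = -6 + Z + Z²)
R(k) = k*(-8 + k + k²)/4 (R(k) = (k*((-6 + k + k²) - 2))/4 = (k*(-8 + k + k²))/4 = k*(-8 + k + k²)/4)
(-22242 + R(-184))*(3*830 + 28298) = (-22242 + (¼)*(-184)*(-8 - 184 + (-184)²))*(3*830 + 28298) = (-22242 + (¼)*(-184)*(-8 - 184 + 33856))*(2490 + 28298) = (-22242 + (¼)*(-184)*33664)*30788 = (-22242 - 1548544)*30788 = -1570786*30788 = -48361359368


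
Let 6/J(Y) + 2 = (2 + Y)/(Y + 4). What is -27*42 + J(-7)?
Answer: -1152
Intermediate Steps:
J(Y) = 6/(-2 + (2 + Y)/(4 + Y)) (J(Y) = 6/(-2 + (2 + Y)/(Y + 4)) = 6/(-2 + (2 + Y)/(4 + Y)))
-27*42 + J(-7) = -27*42 + 6*(-4 - 1*(-7))/(6 - 7) = -1134 + 6*(-4 + 7)/(-1) = -1134 + 6*(-1)*3 = -1134 - 18 = -1152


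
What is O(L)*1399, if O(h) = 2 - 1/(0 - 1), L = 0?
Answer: 4197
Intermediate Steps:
O(h) = 3 (O(h) = 2 - 1/(-1) = 2 - 1*(-1) = 2 + 1 = 3)
O(L)*1399 = 3*1399 = 4197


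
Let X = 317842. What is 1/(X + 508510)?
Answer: 1/826352 ≈ 1.2101e-6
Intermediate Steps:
1/(X + 508510) = 1/(317842 + 508510) = 1/826352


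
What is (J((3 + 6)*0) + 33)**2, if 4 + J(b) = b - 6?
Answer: 529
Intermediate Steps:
J(b) = -10 + b (J(b) = -4 + (b - 6) = -4 + (-6 + b) = -10 + b)
(J((3 + 6)*0) + 33)**2 = ((-10 + (3 + 6)*0) + 33)**2 = ((-10 + 9*0) + 33)**2 = ((-10 + 0) + 33)**2 = (-10 + 33)**2 = 23**2 = 529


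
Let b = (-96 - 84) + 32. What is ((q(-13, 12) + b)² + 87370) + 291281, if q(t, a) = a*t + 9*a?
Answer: 417067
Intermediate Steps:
q(t, a) = 9*a + a*t
b = -148 (b = -180 + 32 = -148)
((q(-13, 12) + b)² + 87370) + 291281 = ((12*(9 - 13) - 148)² + 87370) + 291281 = ((12*(-4) - 148)² + 87370) + 291281 = ((-48 - 148)² + 87370) + 291281 = ((-196)² + 87370) + 291281 = (38416 + 87370) + 291281 = 125786 + 291281 = 417067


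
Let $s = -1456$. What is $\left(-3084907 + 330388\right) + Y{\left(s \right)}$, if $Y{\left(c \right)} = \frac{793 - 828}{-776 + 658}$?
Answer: $- \frac{325033207}{118} \approx -2.7545 \cdot 10^{6}$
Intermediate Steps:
$Y{\left(c \right)} = \frac{35}{118}$ ($Y{\left(c \right)} = - \frac{35}{-118} = \left(-35\right) \left(- \frac{1}{118}\right) = \frac{35}{118}$)
$\left(-3084907 + 330388\right) + Y{\left(s \right)} = \left(-3084907 + 330388\right) + \frac{35}{118} = -2754519 + \frac{35}{118} = - \frac{325033207}{118}$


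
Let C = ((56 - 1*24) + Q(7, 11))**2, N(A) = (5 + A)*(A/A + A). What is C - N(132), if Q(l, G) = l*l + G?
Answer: -9757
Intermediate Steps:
Q(l, G) = G + l**2 (Q(l, G) = l**2 + G = G + l**2)
N(A) = (1 + A)*(5 + A) (N(A) = (5 + A)*(1 + A) = (1 + A)*(5 + A))
C = 8464 (C = ((56 - 1*24) + (11 + 7**2))**2 = ((56 - 24) + (11 + 49))**2 = (32 + 60)**2 = 92**2 = 8464)
C - N(132) = 8464 - (5 + 132**2 + 6*132) = 8464 - (5 + 17424 + 792) = 8464 - 1*18221 = 8464 - 18221 = -9757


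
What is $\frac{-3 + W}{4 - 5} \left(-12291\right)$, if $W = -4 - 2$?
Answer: $-110619$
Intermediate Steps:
$W = -6$ ($W = -4 - 2 = -6$)
$\frac{-3 + W}{4 - 5} \left(-12291\right) = \frac{-3 - 6}{4 - 5} \left(-12291\right) = - \frac{9}{-1} \left(-12291\right) = \left(-9\right) \left(-1\right) \left(-12291\right) = 9 \left(-12291\right) = -110619$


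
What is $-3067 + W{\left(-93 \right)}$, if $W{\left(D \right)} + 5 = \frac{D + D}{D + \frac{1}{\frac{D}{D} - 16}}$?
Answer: $- \frac{2142861}{698} \approx -3070.0$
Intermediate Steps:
$W{\left(D \right)} = -5 + \frac{2 D}{- \frac{1}{15} + D}$ ($W{\left(D \right)} = -5 + \frac{D + D}{D + \frac{1}{\frac{D}{D} - 16}} = -5 + \frac{2 D}{D + \frac{1}{1 - 16}} = -5 + \frac{2 D}{D + \frac{1}{-15}} = -5 + \frac{2 D}{D - \frac{1}{15}} = -5 + \frac{2 D}{- \frac{1}{15} + D}$)
$-3067 + W{\left(-93 \right)} = -3067 + \frac{5 \left(1 - -837\right)}{-1 + 15 \left(-93\right)} = -3067 + \frac{5 \left(1 + 837\right)}{-1 - 1395} = -3067 + 5 \frac{1}{-1396} \cdot 838 = -3067 + 5 \left(- \frac{1}{1396}\right) 838 = -3067 - \frac{2095}{698} = - \frac{2142861}{698}$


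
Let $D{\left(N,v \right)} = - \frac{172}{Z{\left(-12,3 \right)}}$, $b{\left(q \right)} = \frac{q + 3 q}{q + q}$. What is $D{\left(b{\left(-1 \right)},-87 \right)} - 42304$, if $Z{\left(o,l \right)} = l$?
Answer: $- \frac{127084}{3} \approx -42361.0$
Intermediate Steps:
$b{\left(q \right)} = 2$ ($b{\left(q \right)} = \frac{4 q}{2 q} = 4 q \frac{1}{2 q} = 2$)
$D{\left(N,v \right)} = - \frac{172}{3}$
$D{\left(b{\left(-1 \right)},-87 \right)} - 42304 = - \frac{172}{3} - 42304 = - \frac{127084}{3}$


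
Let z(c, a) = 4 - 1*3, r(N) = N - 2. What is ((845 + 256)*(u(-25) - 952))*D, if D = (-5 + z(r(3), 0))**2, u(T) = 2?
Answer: -16735200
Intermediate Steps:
r(N) = -2 + N
z(c, a) = 1 (z(c, a) = 4 - 3 = 1)
D = 16 (D = (-5 + 1)**2 = (-4)**2 = 16)
((845 + 256)*(u(-25) - 952))*D = ((845 + 256)*(2 - 952))*16 = (1101*(-950))*16 = -1045950*16 = -16735200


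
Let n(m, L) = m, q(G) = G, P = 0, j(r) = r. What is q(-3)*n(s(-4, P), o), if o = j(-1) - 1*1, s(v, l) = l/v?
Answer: 0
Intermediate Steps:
o = -2 (o = -1 - 1*1 = -1 - 1 = -2)
q(-3)*n(s(-4, P), o) = -0/(-4) = -0*(-1)/4 = -3*0 = 0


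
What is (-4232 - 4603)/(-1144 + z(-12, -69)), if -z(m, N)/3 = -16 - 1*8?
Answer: 8835/1072 ≈ 8.2416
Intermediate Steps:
z(m, N) = 72 (z(m, N) = -3*(-16 - 1*8) = -3*(-16 - 8) = -3*(-24) = 72)
(-4232 - 4603)/(-1144 + z(-12, -69)) = (-4232 - 4603)/(-1144 + 72) = -8835/(-1072) = -8835*(-1/1072) = 8835/1072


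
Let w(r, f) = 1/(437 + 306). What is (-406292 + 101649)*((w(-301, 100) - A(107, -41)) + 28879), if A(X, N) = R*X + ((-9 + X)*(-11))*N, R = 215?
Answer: 8674627476033/743 ≈ 1.1675e+10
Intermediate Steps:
w(r, f) = 1/743
A(X, N) = 215*X + N*(99 - 11*X) (A(X, N) = 215*X + ((-9 + X)*(-11))*N = 215*X + (99 - 11*X)*N = 215*X + N*(99 - 11*X))
(-406292 + 101649)*((w(-301, 100) - A(107, -41)) + 28879) = (-406292 + 101649)*((1/743 - (99*(-41) + 215*107 - 11*(-41)*107)) + 28879) = -304643*((1/743 - (-4059 + 23005 + 48257)) + 28879) = -304643*((1/743 - 1*67203) + 28879) = -304643*((1/743 - 67203) + 28879) = -304643*(-49931828/743 + 28879) = -304643*(-28474731/743) = 8674627476033/743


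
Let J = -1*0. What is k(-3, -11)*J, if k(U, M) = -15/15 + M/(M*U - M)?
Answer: 0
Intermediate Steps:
k(U, M) = -1 + M/(-M + M*U) (k(U, M) = -15*1/15 + M/(-M + M*U) = -1 + M/(-M + M*U))
J = 0
k(-3, -11)*J = ((2 - 1*(-3))/(-1 - 3))*0 = ((2 + 3)/(-4))*0 = -¼*5*0 = -5/4*0 = 0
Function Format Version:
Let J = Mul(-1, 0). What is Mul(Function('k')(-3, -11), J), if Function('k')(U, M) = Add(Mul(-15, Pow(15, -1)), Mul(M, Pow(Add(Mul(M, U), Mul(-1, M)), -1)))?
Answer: 0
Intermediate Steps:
Function('k')(U, M) = Add(-1, Mul(M, Pow(Add(Mul(-1, M), Mul(M, U)), -1))) (Function('k')(U, M) = Add(Mul(-15, Rational(1, 15)), Mul(M, Pow(Add(Mul(-1, M), Mul(M, U)), -1))) = Add(-1, Mul(M, Pow(Add(Mul(-1, M), Mul(M, U)), -1))))
J = 0
Mul(Function('k')(-3, -11), J) = Mul(Mul(Pow(Add(-1, -3), -1), Add(2, Mul(-1, -3))), 0) = Mul(Mul(Pow(-4, -1), Add(2, 3)), 0) = Mul(Mul(Rational(-1, 4), 5), 0) = Mul(Rational(-5, 4), 0) = 0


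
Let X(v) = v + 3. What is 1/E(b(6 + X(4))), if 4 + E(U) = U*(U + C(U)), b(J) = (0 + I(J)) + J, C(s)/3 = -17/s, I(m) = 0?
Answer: 1/114 ≈ 0.0087719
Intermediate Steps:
X(v) = 3 + v
C(s) = -51/s (C(s) = 3*(-17/s) = -51/s)
b(J) = J (b(J) = (0 + 0) + J = 0 + J = J)
E(U) = -4 + U*(U - 51/U)
1/E(b(6 + X(4))) = 1/(-55 + (6 + (3 + 4))²) = 1/(-55 + (6 + 7)²) = 1/(-55 + 13²) = 1/(-55 + 169) = 1/114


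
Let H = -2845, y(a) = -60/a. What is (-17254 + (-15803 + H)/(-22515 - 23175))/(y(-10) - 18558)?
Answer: 65693051/70636740 ≈ 0.93001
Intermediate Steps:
(-17254 + (-15803 + H)/(-22515 - 23175))/(y(-10) - 18558) = (-17254 + (-15803 - 2845)/(-22515 - 23175))/(-60/(-10) - 18558) = (-17254 - 18648/(-45690))/(-60*(-⅒) - 18558) = (-17254 - 18648*(-1/45690))/(6 - 18558) = (-17254 + 3108/7615)/(-18552) = -131386102/7615*(-1/18552) = 65693051/70636740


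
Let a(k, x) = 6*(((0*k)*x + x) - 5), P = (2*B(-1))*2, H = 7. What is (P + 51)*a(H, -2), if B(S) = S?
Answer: -1974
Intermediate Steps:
P = -4 (P = (2*(-1))*2 = -2*2 = -4)
a(k, x) = -30 + 6*x (a(k, x) = 6*((0*x + x) - 5) = 6*((0 + x) - 5) = 6*(x - 5) = 6*(-5 + x) = -30 + 6*x)
(P + 51)*a(H, -2) = (-4 + 51)*(-30 + 6*(-2)) = 47*(-30 - 12) = 47*(-42) = -1974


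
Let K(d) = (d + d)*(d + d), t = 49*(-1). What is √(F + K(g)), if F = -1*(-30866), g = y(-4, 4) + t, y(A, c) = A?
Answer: 3*√4678 ≈ 205.19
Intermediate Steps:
t = -49
g = -53 (g = -4 - 49 = -53)
F = 30866
K(d) = 4*d² (K(d) = (2*d)*(2*d) = 4*d²)
√(F + K(g)) = √(30866 + 4*(-53)²) = √(30866 + 4*2809) = √(30866 + 11236) = √42102 = 3*√4678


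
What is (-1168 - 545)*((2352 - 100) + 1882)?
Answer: -7081542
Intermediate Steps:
(-1168 - 545)*((2352 - 100) + 1882) = -1713*(2252 + 1882) = -1713*4134 = -7081542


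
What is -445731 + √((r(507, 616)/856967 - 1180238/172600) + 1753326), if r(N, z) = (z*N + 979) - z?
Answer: -445731 + √95898288857598887475576067/7395625210 ≈ -4.4441e+5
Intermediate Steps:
r(N, z) = 979 - z + N*z (r(N, z) = (N*z + 979) - z = (979 + N*z) - z = 979 - z + N*z)
-445731 + √((r(507, 616)/856967 - 1180238/172600) + 1753326) = -445731 + √(((979 - 1*616 + 507*616)/856967 - 1180238/172600) + 1753326) = -445731 + √(((979 - 616 + 312312)*(1/856967) - 1180238*1/172600) + 1753326) = -445731 + √((312675*(1/856967) - 590119/86300) + 1753326) = -445731 + √((312675/856967 - 590119/86300) + 1753326) = -445731 + √(-478728656573/73956252100 + 1753326) = -445731 + √(129668940940828027/73956252100) = -445731 + √95898288857598887475576067/7395625210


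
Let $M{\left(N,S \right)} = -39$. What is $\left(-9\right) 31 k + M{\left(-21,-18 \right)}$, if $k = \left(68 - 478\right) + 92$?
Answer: $88683$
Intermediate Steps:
$k = -318$ ($k = -410 + 92 = -318$)
$\left(-9\right) 31 k + M{\left(-21,-18 \right)} = \left(-9\right) 31 \left(-318\right) - 39 = \left(-279\right) \left(-318\right) - 39 = 88722 - 39 = 88683$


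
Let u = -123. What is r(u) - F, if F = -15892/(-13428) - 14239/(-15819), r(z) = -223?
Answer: -3984308873/17701461 ≈ -225.08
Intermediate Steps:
F = 36883070/17701461 (F = -15892*(-1/13428) - 14239*(-1/15819) = 3973/3357 + 14239/15819 = 36883070/17701461 ≈ 2.0836)
r(u) - F = -223 - 1*36883070/17701461 = -223 - 36883070/17701461 = -3984308873/17701461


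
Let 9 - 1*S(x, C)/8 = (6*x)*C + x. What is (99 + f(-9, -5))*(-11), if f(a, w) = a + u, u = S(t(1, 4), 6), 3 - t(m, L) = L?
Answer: -5038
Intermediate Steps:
t(m, L) = 3 - L
S(x, C) = 72 - 8*x - 48*C*x (S(x, C) = 72 - 8*((6*x)*C + x) = 72 - 8*(6*C*x + x) = 72 - 8*(x + 6*C*x) = 72 + (-8*x - 48*C*x) = 72 - 8*x - 48*C*x)
u = 368 (u = 72 - 8*(3 - 1*4) - 48*6*(3 - 1*4) = 72 - 8*(3 - 4) - 48*6*(3 - 4) = 72 - 8*(-1) - 48*6*(-1) = 72 + 8 + 288 = 368)
f(a, w) = 368 + a (f(a, w) = a + 368 = 368 + a)
(99 + f(-9, -5))*(-11) = (99 + (368 - 9))*(-11) = (99 + 359)*(-11) = 458*(-11) = -5038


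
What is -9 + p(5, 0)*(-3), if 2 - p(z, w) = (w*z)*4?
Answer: -15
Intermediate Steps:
p(z, w) = 2 - 4*w*z (p(z, w) = 2 - w*z*4 = 2 - 4*w*z)
-9 + p(5, 0)*(-3) = -9 + (2 - 4*0*5)*(-3) = -9 + (2 + 0)*(-3) = -9 + 2*(-3) = -9 - 6 = -15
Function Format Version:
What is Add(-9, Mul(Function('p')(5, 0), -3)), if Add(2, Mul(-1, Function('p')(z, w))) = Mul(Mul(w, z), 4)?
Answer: -15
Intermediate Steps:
Function('p')(z, w) = Add(2, Mul(-4, w, z)) (Function('p')(z, w) = Add(2, Mul(-1, Mul(Mul(w, z), 4))) = Add(2, Mul(-1, Mul(4, w, z))) = Add(2, Mul(-4, w, z)))
Add(-9, Mul(Function('p')(5, 0), -3)) = Add(-9, Mul(Add(2, Mul(-4, 0, 5)), -3)) = Add(-9, Mul(Add(2, 0), -3)) = Add(-9, Mul(2, -3)) = Add(-9, -6) = -15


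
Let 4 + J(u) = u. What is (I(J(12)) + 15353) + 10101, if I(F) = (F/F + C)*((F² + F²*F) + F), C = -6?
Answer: 22534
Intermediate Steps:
J(u) = -4 + u
I(F) = -5*F - 5*F² - 5*F³ (I(F) = (F/F - 6)*((F² + F²*F) + F) = (1 - 6)*((F² + F³) + F) = -5*(F + F² + F³) = -5*F - 5*F² - 5*F³)
(I(J(12)) + 15353) + 10101 = (5*(-4 + 12)*(-1 - (-4 + 12) - (-4 + 12)²) + 15353) + 10101 = (5*8*(-1 - 1*8 - 1*8²) + 15353) + 10101 = (5*8*(-1 - 8 - 1*64) + 15353) + 10101 = (5*8*(-1 - 8 - 64) + 15353) + 10101 = (5*8*(-73) + 15353) + 10101 = (-2920 + 15353) + 10101 = 12433 + 10101 = 22534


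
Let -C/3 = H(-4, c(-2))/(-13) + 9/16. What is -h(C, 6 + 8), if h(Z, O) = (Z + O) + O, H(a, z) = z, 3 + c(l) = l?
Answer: -5233/208 ≈ -25.159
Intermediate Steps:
c(l) = -3 + l
C = -591/208 (C = -3*((-3 - 2)/(-13) + 9/16) = -3*(-5*(-1/13) + 9*(1/16)) = -3*(5/13 + 9/16) = -3*197/208 = -591/208 ≈ -2.8413)
h(Z, O) = Z + 2*O (h(Z, O) = (O + Z) + O = Z + 2*O)
-h(C, 6 + 8) = -(-591/208 + 2*(6 + 8)) = -(-591/208 + 2*14) = -(-591/208 + 28) = -1*5233/208 = -5233/208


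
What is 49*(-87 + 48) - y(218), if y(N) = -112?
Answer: -1799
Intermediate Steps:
49*(-87 + 48) - y(218) = 49*(-87 + 48) - 1*(-112) = 49*(-39) + 112 = -1911 + 112 = -1799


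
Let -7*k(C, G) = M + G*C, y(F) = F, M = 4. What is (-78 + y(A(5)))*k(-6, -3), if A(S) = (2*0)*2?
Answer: 1716/7 ≈ 245.14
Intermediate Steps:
A(S) = 0 (A(S) = 0*2 = 0)
k(C, G) = -4/7 - C*G/7 (k(C, G) = -(4 + G*C)/7 = -(4 + C*G)/7 = -4/7 - C*G/7)
(-78 + y(A(5)))*k(-6, -3) = (-78 + 0)*(-4/7 - ⅐*(-6)*(-3)) = -78*(-4/7 - 18/7) = -78*(-22/7) = 1716/7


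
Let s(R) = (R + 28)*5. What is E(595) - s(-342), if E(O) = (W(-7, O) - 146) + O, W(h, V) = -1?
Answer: 2018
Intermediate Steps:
s(R) = 140 + 5*R (s(R) = (28 + R)*5 = 140 + 5*R)
E(O) = -147 + O (E(O) = (-1 - 146) + O = -147 + O)
E(595) - s(-342) = (-147 + 595) - (140 + 5*(-342)) = 448 - (140 - 1710) = 448 - 1*(-1570) = 448 + 1570 = 2018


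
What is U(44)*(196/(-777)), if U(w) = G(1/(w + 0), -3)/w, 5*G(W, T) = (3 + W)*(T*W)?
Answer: 931/3939760 ≈ 0.00023631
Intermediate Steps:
G(W, T) = T*W*(3 + W)/5 (G(W, T) = ((3 + W)*(T*W))/5 = (T*W*(3 + W))/5 = T*W*(3 + W)/5)
U(w) = -3*(3 + 1/w)/(5*w²) (U(w) = ((⅕)*(-3)*(3 + 1/(w + 0))/(w + 0))/w = ((⅕)*(-3)*(3 + 1/w)/w)/w = (-3*(3 + 1/w)/(5*w))/w = -3*(3 + 1/w)/(5*w²))
U(44)*(196/(-777)) = ((⅗)*(-1 - 3*44)/44³)*(196/(-777)) = ((⅗)*(1/85184)*(-1 - 132))*(196*(-1/777)) = ((⅗)*(1/85184)*(-133))*(-28/111) = -399/425920*(-28/111) = 931/3939760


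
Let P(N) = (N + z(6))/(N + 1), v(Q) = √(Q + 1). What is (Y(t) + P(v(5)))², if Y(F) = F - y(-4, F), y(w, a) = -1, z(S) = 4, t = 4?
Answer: 783/25 + 162*√6/25 ≈ 47.193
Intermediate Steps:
Y(F) = 1 + F (Y(F) = F - 1*(-1) = F + 1 = 1 + F)
v(Q) = √(1 + Q)
P(N) = (4 + N)/(1 + N) (P(N) = (N + 4)/(N + 1) = (4 + N)/(1 + N))
(Y(t) + P(v(5)))² = ((1 + 4) + (4 + √(1 + 5))/(1 + √(1 + 5)))² = (5 + (4 + √6)/(1 + √6))²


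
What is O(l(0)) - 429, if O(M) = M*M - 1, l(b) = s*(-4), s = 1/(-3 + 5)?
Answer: -426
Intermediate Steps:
s = 1/2 ≈ 0.50000
l(b) = -2 (l(b) = (1/2)*(-4) = -2)
O(M) = -1 + M**2 (O(M) = M**2 - 1 = -1 + M**2)
O(l(0)) - 429 = (-1 + (-2)**2) - 429 = (-1 + 4) - 429 = 3 - 429 = -426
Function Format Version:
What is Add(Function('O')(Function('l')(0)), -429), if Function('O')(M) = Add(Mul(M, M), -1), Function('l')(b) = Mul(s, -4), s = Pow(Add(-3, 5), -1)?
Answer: -426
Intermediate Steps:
s = Rational(1, 2) (s = Pow(2, -1) = Rational(1, 2) ≈ 0.50000)
Function('l')(b) = -2 (Function('l')(b) = Mul(Rational(1, 2), -4) = -2)
Function('O')(M) = Add(-1, Pow(M, 2)) (Function('O')(M) = Add(Pow(M, 2), -1) = Add(-1, Pow(M, 2)))
Add(Function('O')(Function('l')(0)), -429) = Add(Add(-1, Pow(-2, 2)), -429) = Add(Add(-1, 4), -429) = Add(3, -429) = -426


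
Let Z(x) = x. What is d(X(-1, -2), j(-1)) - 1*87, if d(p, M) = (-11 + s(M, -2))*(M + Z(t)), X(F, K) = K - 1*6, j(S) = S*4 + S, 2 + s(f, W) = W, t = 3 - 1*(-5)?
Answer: -132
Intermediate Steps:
t = 8 (t = 3 + 5 = 8)
s(f, W) = -2 + W
j(S) = 5*S (j(S) = 4*S + S = 5*S)
X(F, K) = -6 + K (X(F, K) = K - 6 = -6 + K)
d(p, M) = -120 - 15*M (d(p, M) = (-11 + (-2 - 2))*(M + 8) = (-11 - 4)*(8 + M) = -15*(8 + M) = -120 - 15*M)
d(X(-1, -2), j(-1)) - 1*87 = (-120 - 75*(-1)) - 1*87 = (-120 - 15*(-5)) - 87 = (-120 + 75) - 87 = -45 - 87 = -132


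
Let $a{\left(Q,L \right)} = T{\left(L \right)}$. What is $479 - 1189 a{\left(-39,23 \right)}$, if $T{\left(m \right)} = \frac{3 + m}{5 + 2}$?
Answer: $- \frac{27561}{7} \approx -3937.3$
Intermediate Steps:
$T{\left(m \right)} = \frac{3}{7} + \frac{m}{7}$ ($T{\left(m \right)} = \frac{3 + m}{7} = \left(3 + m\right) \frac{1}{7} = \frac{3}{7} + \frac{m}{7}$)
$a{\left(Q,L \right)} = \frac{3}{7} + \frac{L}{7}$
$479 - 1189 a{\left(-39,23 \right)} = 479 - 1189 \left(\frac{3}{7} + \frac{1}{7} \cdot 23\right) = 479 - 1189 \left(\frac{3}{7} + \frac{23}{7}\right) = 479 - \frac{30914}{7} = - \frac{27561}{7}$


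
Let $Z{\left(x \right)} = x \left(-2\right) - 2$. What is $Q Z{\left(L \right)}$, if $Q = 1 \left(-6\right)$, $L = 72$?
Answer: $876$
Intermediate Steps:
$Q = -6$
$Z{\left(x \right)} = -2 - 2 x$ ($Z{\left(x \right)} = - 2 x - 2 = -2 - 2 x$)
$Q Z{\left(L \right)} = - 6 \left(-2 - 144\right) = \left(-6\right) \left(-146\right) = 876$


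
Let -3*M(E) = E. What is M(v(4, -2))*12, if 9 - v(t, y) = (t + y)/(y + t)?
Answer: -32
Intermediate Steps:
v(t, y) = 8 (v(t, y) = 9 - (t + y)/(y + t) = 9 - (t + y)/(t + y) = 9 - 1*1 = 9 - 1 = 8)
M(E) = -E/3
M(v(4, -2))*12 = -⅓*8*12 = -8/3*12 = -32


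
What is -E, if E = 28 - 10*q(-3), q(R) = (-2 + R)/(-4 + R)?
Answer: -146/7 ≈ -20.857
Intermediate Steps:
q(R) = (-2 + R)/(-4 + R)
E = 146/7 (E = 28 - 10*(-2 - 3)/(-4 - 3) = 28 - 10*(-5)/(-7) = 28 - (-10)*(-5)/7 = 28 - 10*5/7 = 28 - 50/7 = 146/7 ≈ 20.857)
-E = -1*146/7 = -146/7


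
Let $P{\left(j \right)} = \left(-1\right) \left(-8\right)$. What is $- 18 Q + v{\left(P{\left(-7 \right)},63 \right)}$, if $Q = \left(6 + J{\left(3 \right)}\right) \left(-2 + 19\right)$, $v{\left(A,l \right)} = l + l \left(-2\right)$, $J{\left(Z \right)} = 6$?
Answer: $-3735$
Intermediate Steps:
$P{\left(j \right)} = 8$
$v{\left(A,l \right)} = - l$ ($v{\left(A,l \right)} = l - 2 l = - l$)
$Q = 204$ ($Q = \left(6 + 6\right) \left(-2 + 19\right) = 12 \cdot 17 = 204$)
$- 18 Q + v{\left(P{\left(-7 \right)},63 \right)} = \left(-18\right) 204 - 63 = -3672 - 63 = -3735$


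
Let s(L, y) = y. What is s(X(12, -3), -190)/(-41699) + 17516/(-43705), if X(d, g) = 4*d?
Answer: -722095734/1822454795 ≈ -0.39622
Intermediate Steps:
s(X(12, -3), -190)/(-41699) + 17516/(-43705) = -190/(-41699) + 17516/(-43705) = -190*(-1/41699) + 17516*(-1/43705) = 190/41699 - 17516/43705 = -722095734/1822454795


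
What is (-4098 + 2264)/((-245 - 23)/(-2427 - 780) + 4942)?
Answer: -2940819/7924631 ≈ -0.37110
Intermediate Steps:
(-4098 + 2264)/((-245 - 23)/(-2427 - 780) + 4942) = -1834/(-268/(-3207) + 4942) = -1834/(-268*(-1/3207) + 4942) = -1834/(268/3207 + 4942) = -1834/15849262/3207 = -1834*3207/15849262 = -2940819/7924631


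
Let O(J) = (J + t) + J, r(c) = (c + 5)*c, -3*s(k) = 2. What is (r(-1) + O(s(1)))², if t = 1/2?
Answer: 841/36 ≈ 23.361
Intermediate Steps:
s(k) = -⅔ (s(k) = -⅓*2 = -⅔)
t = ½ ≈ 0.50000
r(c) = c*(5 + c) (r(c) = (5 + c)*c = c*(5 + c))
O(J) = ½ + 2*J (O(J) = (J + ½) + J = (½ + J) + J = ½ + 2*J)
(r(-1) + O(s(1)))² = (-(5 - 1) + (½ + 2*(-⅔)))² = (-1*4 + (½ - 4/3))² = (-4 - ⅚)² = (-29/6)² = 841/36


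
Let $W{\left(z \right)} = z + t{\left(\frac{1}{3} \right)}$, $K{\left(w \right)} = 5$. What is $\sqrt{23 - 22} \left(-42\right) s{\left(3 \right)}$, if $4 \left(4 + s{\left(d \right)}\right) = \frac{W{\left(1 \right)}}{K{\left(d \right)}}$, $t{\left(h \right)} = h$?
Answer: $\frac{826}{5} \approx 165.2$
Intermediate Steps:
$W{\left(z \right)} = \frac{1}{3} + z$ ($W{\left(z \right)} = z + \frac{1}{3} = \frac{1}{3} + z$)
$s{\left(d \right)} = - \frac{59}{15}$ ($s{\left(d \right)} = -4 + \frac{\left(\frac{1}{3} + 1\right) \frac{1}{5}}{4} = -4 + \frac{\frac{4}{3} \cdot \frac{1}{5}}{4} = -4 + \frac{1}{4} \cdot \frac{4}{15} = -4 + \frac{1}{15} = - \frac{59}{15}$)
$\sqrt{23 - 22} \left(-42\right) s{\left(3 \right)} = \sqrt{23 - 22} \left(-42\right) \left(- \frac{59}{15}\right) = \sqrt{1} \left(-42\right) \left(- \frac{59}{15}\right) = 1 \left(-42\right) \left(- \frac{59}{15}\right) = \left(-42\right) \left(- \frac{59}{15}\right) = \frac{826}{5}$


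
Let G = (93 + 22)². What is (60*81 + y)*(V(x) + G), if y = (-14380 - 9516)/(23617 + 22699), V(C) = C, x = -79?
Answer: 739698681036/11579 ≈ 6.3883e+7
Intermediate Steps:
y = -5974/11579 (y = -23896/46316 = -23896*1/46316 = -5974/11579 ≈ -0.51593)
G = 13225 (G = 115² = 13225)
(60*81 + y)*(V(x) + G) = (60*81 - 5974/11579)*(-79 + 13225) = (4860 - 5974/11579)*13146 = (56267966/11579)*13146 = 739698681036/11579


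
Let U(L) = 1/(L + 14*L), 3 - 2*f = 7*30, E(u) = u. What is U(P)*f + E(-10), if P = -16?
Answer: -1531/160 ≈ -9.5688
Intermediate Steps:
f = -207/2 (f = 3/2 - 7*30/2 = 3/2 - ½*210 = 3/2 - 105 = -207/2 ≈ -103.50)
U(L) = 1/(15*L)
U(P)*f + E(-10) = ((1/15)/(-16))*(-207/2) - 10 = ((1/15)*(-1/16))*(-207/2) - 10 = -1/240*(-207/2) - 10 = 69/160 - 10 = -1531/160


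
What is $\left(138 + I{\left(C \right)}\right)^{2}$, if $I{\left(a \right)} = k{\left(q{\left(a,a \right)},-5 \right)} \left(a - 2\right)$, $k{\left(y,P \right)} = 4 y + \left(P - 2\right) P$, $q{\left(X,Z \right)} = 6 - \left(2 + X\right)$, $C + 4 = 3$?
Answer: $729$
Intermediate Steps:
$C = -1$ ($C = -4 + 3 = -1$)
$q{\left(X,Z \right)} = 4 - X$ ($q{\left(X,Z \right)} = 6 - \left(2 + X\right) = 4 - X$)
$k{\left(y,P \right)} = 4 y + P \left(-2 + P\right)$ ($k{\left(y,P \right)} = 4 y + \left(P - 2\right) P = 4 y + \left(-2 + P\right) P = 4 y + P \left(-2 + P\right)$)
$I{\left(a \right)} = \left(-2 + a\right) \left(51 - 4 a\right)$ ($I{\left(a \right)} = \left(\left(-5\right)^{2} - -10 + 4 \left(4 - a\right)\right) \left(a - 2\right) = \left(25 + 10 - \left(-16 + 4 a\right)\right) \left(-2 + a\right) = \left(51 - 4 a\right) \left(-2 + a\right) = \left(-2 + a\right) \left(51 - 4 a\right)$)
$\left(138 + I{\left(C \right)}\right)^{2} = \left(138 - \left(-51 + 4 \left(-1\right)\right) \left(-2 - 1\right)\right)^{2} = \left(138 - \left(-51 - 4\right) \left(-3\right)\right)^{2} = \left(138 - \left(-55\right) \left(-3\right)\right)^{2} = \left(138 - 165\right)^{2} = \left(-27\right)^{2} = 729$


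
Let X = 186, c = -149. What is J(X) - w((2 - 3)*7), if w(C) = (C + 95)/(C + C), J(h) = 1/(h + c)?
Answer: 1635/259 ≈ 6.3127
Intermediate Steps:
J(h) = 1/(-149 + h) (J(h) = 1/(h - 149) = 1/(-149 + h))
w(C) = (95 + C)/(2*C) (w(C) = (95 + C)/((2*C)) = (95 + C)*(1/(2*C)) = (95 + C)/(2*C))
J(X) - w((2 - 3)*7) = 1/(-149 + 186) - (95 + (2 - 3)*7)/(2*((2 - 3)*7)) = 1/37 - (95 - 1*7)/(2*((-1*7))) = 1/37 - (95 - 7)/(2*(-7)) = 1/37 - (-1)*88/(2*7) = 1/37 - 1*(-44/7) = 1/37 + 44/7 = 1635/259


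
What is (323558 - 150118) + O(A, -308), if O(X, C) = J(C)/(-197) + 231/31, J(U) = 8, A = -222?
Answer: 1059243339/6107 ≈ 1.7345e+5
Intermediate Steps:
O(X, C) = 45259/6107 (O(X, C) = 8/(-197) + 231/31 = 8*(-1/197) + 231*(1/31) = -8/197 + 231/31 = 45259/6107)
(323558 - 150118) + O(A, -308) = (323558 - 150118) + 45259/6107 = 173440 + 45259/6107 = 1059243339/6107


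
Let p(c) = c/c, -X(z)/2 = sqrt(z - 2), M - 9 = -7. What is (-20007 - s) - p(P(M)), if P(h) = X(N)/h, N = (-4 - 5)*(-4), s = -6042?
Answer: -13966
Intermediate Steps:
M = 2 (M = 9 - 7 = 2)
N = 36 (N = -9*(-4) = 36)
X(z) = -2*sqrt(-2 + z) (X(z) = -2*sqrt(z - 2) = -2*sqrt(-2 + z))
P(h) = -2*sqrt(34)/h (P(h) = (-2*sqrt(-2 + 36))/h = (-2*sqrt(34))/h = -2*sqrt(34)/h)
p(c) = 1
(-20007 - s) - p(P(M)) = (-20007 - 1*(-6042)) - 1*1 = (-20007 + 6042) - 1 = -13965 - 1 = -13966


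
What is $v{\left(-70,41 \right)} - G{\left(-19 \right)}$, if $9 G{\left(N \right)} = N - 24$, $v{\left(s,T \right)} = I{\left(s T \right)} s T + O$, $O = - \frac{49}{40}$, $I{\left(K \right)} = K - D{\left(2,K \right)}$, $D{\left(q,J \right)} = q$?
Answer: $\frac{2967351679}{360} \approx 8.2426 \cdot 10^{6}$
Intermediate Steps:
$I{\left(K \right)} = -2 + K$ ($I{\left(K \right)} = K - 2 = -2 + K$)
$O = - \frac{49}{40}$ ($O = \left(-49\right) \frac{1}{40} = - \frac{49}{40} \approx -1.225$)
$v{\left(s,T \right)} = - \frac{49}{40} + T s \left(-2 + T s\right)$ ($v{\left(s,T \right)} = \left(-2 + s T\right) s T - \frac{49}{40} = \left(-2 + T s\right) s T - \frac{49}{40} = s \left(-2 + T s\right) T - \frac{49}{40} = T s \left(-2 + T s\right) - \frac{49}{40} = - \frac{49}{40} + T s \left(-2 + T s\right)$)
$G{\left(N \right)} = - \frac{8}{3} + \frac{N}{9}$ ($G{\left(N \right)} = \frac{N - 24}{9} = \frac{-24 + N}{9} = - \frac{8}{3} + \frac{N}{9}$)
$v{\left(-70,41 \right)} - G{\left(-19 \right)} = \left(- \frac{49}{40} + 41 \left(-70\right) \left(-2 + 41 \left(-70\right)\right)\right) - \left(- \frac{8}{3} + \frac{1}{9} \left(-19\right)\right) = \left(- \frac{49}{40} + 41 \left(-70\right) \left(-2 - 2870\right)\right) - \left(- \frac{8}{3} - \frac{19}{9}\right) = \left(- \frac{49}{40} + 41 \left(-70\right) \left(-2872\right)\right) - - \frac{43}{9} = \left(- \frac{49}{40} + 8242640\right) + \frac{43}{9} = \frac{329705551}{40} + \frac{43}{9} = \frac{2967351679}{360}$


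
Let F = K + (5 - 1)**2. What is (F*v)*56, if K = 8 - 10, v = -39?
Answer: -30576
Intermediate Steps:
K = -2
F = 14 (F = -2 + (5 - 1)**2 = -2 + 4**2 = -2 + 16 = 14)
(F*v)*56 = (14*(-39))*56 = -546*56 = -30576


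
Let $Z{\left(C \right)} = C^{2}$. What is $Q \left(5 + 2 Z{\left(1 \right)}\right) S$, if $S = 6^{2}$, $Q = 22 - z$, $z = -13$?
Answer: $8820$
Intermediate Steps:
$Q = 35$ ($Q = 22 - -13 = 22 + 13 = 35$)
$S = 36$
$Q \left(5 + 2 Z{\left(1 \right)}\right) S = 35 \left(5 + 2 \cdot 1^{2}\right) 36 = 35 \left(5 + 2 \cdot 1\right) 36 = 35 \left(5 + 2\right) 36 = 35 \cdot 7 \cdot 36 = 245 \cdot 36 = 8820$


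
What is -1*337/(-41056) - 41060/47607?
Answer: -1669715801/1954552992 ≈ -0.85427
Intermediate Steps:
-1*337/(-41056) - 41060/47607 = -337*(-1/41056) - 41060*1/47607 = 337/41056 - 41060/47607 = -1669715801/1954552992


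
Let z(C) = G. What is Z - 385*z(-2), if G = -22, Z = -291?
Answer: 8179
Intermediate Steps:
z(C) = -22
Z - 385*z(-2) = -291 - 385*(-22) = -291 + 8470 = 8179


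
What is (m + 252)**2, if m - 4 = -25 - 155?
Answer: 5776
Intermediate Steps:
m = -176 (m = 4 + (-25 - 155) = 4 - 180 = -176)
(m + 252)**2 = (-176 + 252)**2 = 76**2 = 5776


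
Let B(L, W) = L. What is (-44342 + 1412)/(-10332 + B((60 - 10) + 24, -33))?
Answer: 21465/5129 ≈ 4.1850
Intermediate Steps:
(-44342 + 1412)/(-10332 + B((60 - 10) + 24, -33)) = (-44342 + 1412)/(-10332 + ((60 - 10) + 24)) = -42930/(-10332 + (50 + 24)) = -42930/(-10332 + 74) = -42930/(-10258) = -42930*(-1/10258) = 21465/5129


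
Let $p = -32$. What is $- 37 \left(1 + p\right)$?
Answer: $1147$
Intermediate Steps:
$- 37 \left(1 + p\right) = - 37 \left(1 - 32\right) = \left(-37\right) \left(-31\right) = 1147$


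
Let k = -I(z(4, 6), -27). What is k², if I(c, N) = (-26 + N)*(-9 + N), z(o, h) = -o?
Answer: 3640464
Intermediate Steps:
k = -1908 (k = -(234 + (-27)² - 35*(-27)) = -(234 + 729 + 945) = -1*1908 = -1908)
k² = (-1908)² = 3640464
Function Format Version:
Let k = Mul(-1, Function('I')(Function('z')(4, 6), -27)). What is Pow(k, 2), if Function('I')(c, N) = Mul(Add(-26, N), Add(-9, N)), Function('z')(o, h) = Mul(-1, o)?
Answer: 3640464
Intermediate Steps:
k = -1908 (k = Mul(-1, Add(234, Pow(-27, 2), Mul(-35, -27))) = Mul(-1, Add(234, 729, 945)) = Mul(-1, 1908) = -1908)
Pow(k, 2) = Pow(-1908, 2) = 3640464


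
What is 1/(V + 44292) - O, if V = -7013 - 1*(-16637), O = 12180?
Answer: -656696879/53916 ≈ -12180.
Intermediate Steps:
V = 9624 (V = -7013 + 16637 = 9624)
1/(V + 44292) - O = 1/(9624 + 44292) - 1*12180 = 1/53916 - 12180 = -656696879/53916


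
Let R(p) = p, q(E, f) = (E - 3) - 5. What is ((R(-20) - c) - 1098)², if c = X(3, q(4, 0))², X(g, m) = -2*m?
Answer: 1397124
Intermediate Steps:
q(E, f) = -8 + E (q(E, f) = (-3 + E) - 5 = -8 + E)
c = 64 (c = (-2*(-8 + 4))² = (-2*(-4))² = 8² = 64)
((R(-20) - c) - 1098)² = ((-20 - 1*64) - 1098)² = ((-20 - 64) - 1098)² = (-84 - 1098)² = (-1182)² = 1397124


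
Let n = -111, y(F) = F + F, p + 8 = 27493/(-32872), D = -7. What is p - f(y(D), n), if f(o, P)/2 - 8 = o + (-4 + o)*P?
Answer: -131252517/32872 ≈ -3992.8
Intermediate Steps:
p = -290469/32872 (p = -8 + 27493/(-32872) = -8 + 27493*(-1/32872) = -8 - 27493/32872 = -290469/32872 ≈ -8.8364)
y(F) = 2*F
f(o, P) = 16 + 2*o + 2*P*(-4 + o) (f(o, P) = 16 + 2*(o + (-4 + o)*P) = 16 + 2*(o + P*(-4 + o)) = 16 + (2*o + 2*P*(-4 + o)) = 16 + 2*o + 2*P*(-4 + o))
p - f(y(D), n) = -290469/32872 - (16 - 8*(-111) + 2*(2*(-7)) + 2*(-111)*(2*(-7))) = -290469/32872 - (16 + 888 + 2*(-14) + 2*(-111)*(-14)) = -290469/32872 - (16 + 888 - 28 + 3108) = -290469/32872 - 1*3984 = -290469/32872 - 3984 = -131252517/32872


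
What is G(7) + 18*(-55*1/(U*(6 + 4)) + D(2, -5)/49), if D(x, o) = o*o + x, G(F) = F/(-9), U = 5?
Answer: -23504/2205 ≈ -10.659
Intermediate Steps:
G(F) = -F/9 (G(F) = F*(-1/9) = -F/9)
D(x, o) = x + o**2 (D(x, o) = o**2 + x = x + o**2)
G(7) + 18*(-55*1/(U*(6 + 4)) + D(2, -5)/49) = -1/9*7 + 18*(-55*1/(5*(6 + 4)) + (2 + (-5)**2)/49) = -7/9 + 18*(-55/(5*10) + (2 + 25)*(1/49)) = -7/9 + 18*(-55/50 + 27*(1/49)) = -7/9 + 18*(-55*1/50 + 27/49) = -7/9 + 18*(-11/10 + 27/49) = -7/9 + 18*(-269/490) = -7/9 - 2421/245 = -23504/2205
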